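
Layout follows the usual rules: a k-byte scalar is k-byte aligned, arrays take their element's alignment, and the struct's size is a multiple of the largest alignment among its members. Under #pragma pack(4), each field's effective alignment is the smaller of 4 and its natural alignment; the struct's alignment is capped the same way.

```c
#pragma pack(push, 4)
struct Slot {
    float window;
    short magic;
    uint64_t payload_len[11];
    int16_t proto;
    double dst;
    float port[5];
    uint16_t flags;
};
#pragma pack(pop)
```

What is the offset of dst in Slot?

100

window at 0 (size 4, align 4) → ends 4
magic at 4 (size 2, align 2) → ends 6
pad 2 to align 4 for payload_len
payload_len at 8 (size 88, align 4) → ends 96
proto at 96 (size 2, align 2) → ends 98
pad 2 to align 4 for dst
dst at 100 (size 8, align 4) → ends 108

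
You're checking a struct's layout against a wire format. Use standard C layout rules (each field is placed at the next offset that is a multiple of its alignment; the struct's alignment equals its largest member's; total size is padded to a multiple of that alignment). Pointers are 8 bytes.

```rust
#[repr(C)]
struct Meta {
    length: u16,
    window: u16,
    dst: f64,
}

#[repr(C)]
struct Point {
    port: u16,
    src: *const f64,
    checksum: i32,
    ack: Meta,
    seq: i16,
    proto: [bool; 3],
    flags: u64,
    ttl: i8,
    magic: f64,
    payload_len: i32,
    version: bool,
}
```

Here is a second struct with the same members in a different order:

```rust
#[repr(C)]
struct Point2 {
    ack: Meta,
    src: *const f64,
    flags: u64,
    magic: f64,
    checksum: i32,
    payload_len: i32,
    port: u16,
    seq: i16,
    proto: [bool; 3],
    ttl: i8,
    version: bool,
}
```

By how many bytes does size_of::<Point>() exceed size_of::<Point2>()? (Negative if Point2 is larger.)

16

Meta: 0..2  length  (2B, 2-aligned); 2..4  window  (2B, 2-aligned); 4..8  -- padding (4B); 8..16  dst  (8B, 8-aligned); sizeof = 16, alignof = 8
0..2  port  (2B, 2-aligned)
2..8  -- padding (6B)
8..16  src  (8B, 8-aligned)
16..20  checksum  (4B, 4-aligned)
20..24  -- padding (4B)
24..40  ack  (16B, 8-aligned)
40..42  seq  (2B, 2-aligned)
42..45  proto  (3B, 1-aligned)
45..48  -- padding (3B)
48..56  flags  (8B, 8-aligned)
56..57  ttl  (1B, 1-aligned)
57..64  -- padding (7B)
64..72  magic  (8B, 8-aligned)
72..76  payload_len  (4B, 4-aligned)
76..77  version  (1B, 1-aligned)
77..80  -- tail padding (3B)
sizeof = 80, alignof = 8
— Point2 —
0..16  ack  (16B, 8-aligned)
16..24  src  (8B, 8-aligned)
24..32  flags  (8B, 8-aligned)
32..40  magic  (8B, 8-aligned)
40..44  checksum  (4B, 4-aligned)
44..48  payload_len  (4B, 4-aligned)
48..50  port  (2B, 2-aligned)
50..52  seq  (2B, 2-aligned)
52..55  proto  (3B, 1-aligned)
55..56  ttl  (1B, 1-aligned)
56..57  version  (1B, 1-aligned)
57..64  -- tail padding (7B)
sizeof = 64, alignof = 8
80 − 64 = 16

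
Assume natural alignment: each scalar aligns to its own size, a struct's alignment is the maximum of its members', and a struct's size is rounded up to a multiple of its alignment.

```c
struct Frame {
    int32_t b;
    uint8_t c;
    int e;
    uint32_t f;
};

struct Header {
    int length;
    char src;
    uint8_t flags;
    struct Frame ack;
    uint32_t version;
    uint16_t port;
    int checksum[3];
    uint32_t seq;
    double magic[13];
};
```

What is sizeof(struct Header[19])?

Frame: 0..4  b  (4B, 4-aligned); 4..5  c  (1B, 1-aligned); 5..8  -- padding (3B); 8..12  e  (4B, 4-aligned); 12..16  f  (4B, 4-aligned); sizeof = 16, alignof = 4
0..4  length  (4B, 4-aligned)
4..5  src  (1B, 1-aligned)
5..6  flags  (1B, 1-aligned)
6..8  -- padding (2B)
8..24  ack  (16B, 4-aligned)
24..28  version  (4B, 4-aligned)
28..30  port  (2B, 2-aligned)
30..32  -- padding (2B)
32..44  checksum  (12B, 4-aligned)
44..48  seq  (4B, 4-aligned)
48..152  magic  (104B, 8-aligned)
sizeof = 152, alignof = 8
array of 19: 19 × 152 = 2888

2888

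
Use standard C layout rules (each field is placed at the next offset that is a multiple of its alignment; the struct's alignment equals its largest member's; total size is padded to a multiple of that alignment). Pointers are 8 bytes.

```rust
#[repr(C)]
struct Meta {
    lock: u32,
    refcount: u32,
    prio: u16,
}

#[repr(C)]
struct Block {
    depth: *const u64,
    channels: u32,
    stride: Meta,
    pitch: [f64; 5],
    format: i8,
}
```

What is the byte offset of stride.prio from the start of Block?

Meta: 0..4  lock  (4B, 4-aligned); 4..8  refcount  (4B, 4-aligned); 8..10  prio  (2B, 2-aligned); 10..12  -- tail padding (2B); sizeof = 12, alignof = 4
0..8  depth  (8B, 8-aligned)
8..12  channels  (4B, 4-aligned)
12..24  stride  (12B, 4-aligned)
within Meta: prio at 8
12 + 8 = 20

20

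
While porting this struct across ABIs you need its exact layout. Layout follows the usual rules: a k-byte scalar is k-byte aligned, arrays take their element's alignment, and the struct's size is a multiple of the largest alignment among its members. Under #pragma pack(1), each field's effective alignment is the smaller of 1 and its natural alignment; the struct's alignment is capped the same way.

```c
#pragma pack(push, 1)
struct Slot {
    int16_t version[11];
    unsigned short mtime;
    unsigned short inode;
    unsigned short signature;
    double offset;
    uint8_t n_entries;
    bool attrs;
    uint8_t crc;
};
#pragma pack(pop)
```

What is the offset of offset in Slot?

0..22  version  (22B, 1-aligned)
22..24  mtime  (2B, 1-aligned)
24..26  inode  (2B, 1-aligned)
26..28  signature  (2B, 1-aligned)
28..36  offset  (8B, 1-aligned)

28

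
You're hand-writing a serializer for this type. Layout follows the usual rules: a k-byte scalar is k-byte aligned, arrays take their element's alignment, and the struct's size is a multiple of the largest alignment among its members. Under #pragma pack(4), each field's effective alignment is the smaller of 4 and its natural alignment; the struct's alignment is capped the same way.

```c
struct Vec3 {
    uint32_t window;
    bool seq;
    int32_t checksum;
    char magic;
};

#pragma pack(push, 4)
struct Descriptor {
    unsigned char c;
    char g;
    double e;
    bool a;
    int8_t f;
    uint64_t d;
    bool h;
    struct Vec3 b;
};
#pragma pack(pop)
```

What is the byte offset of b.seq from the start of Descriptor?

Vec3: 0..4  window  (4B, 4-aligned); 4..5  seq  (1B, 1-aligned); 5..8  -- padding (3B); 8..12  checksum  (4B, 4-aligned); 12..13  magic  (1B, 1-aligned); 13..16  -- tail padding (3B); sizeof = 16, alignof = 4
0..1  c  (1B, 1-aligned)
1..2  g  (1B, 1-aligned)
2..4  -- padding (2B)
4..12  e  (8B, 4-aligned)
12..13  a  (1B, 1-aligned)
13..14  f  (1B, 1-aligned)
14..16  -- padding (2B)
16..24  d  (8B, 4-aligned)
24..25  h  (1B, 1-aligned)
25..28  -- padding (3B)
28..44  b  (16B, 4-aligned)
within Vec3: seq at 4
28 + 4 = 32

32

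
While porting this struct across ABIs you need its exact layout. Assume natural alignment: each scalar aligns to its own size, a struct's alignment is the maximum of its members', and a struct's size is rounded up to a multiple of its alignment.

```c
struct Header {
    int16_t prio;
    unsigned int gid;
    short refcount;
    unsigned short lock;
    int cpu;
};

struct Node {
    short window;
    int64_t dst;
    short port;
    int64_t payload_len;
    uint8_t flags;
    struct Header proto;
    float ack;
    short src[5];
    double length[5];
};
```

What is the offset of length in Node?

72

Header: 0..2  prio  (2B, 2-aligned); 2..4  -- padding (2B); 4..8  gid  (4B, 4-aligned); 8..10  refcount  (2B, 2-aligned); 10..12  lock  (2B, 2-aligned); 12..16  cpu  (4B, 4-aligned); sizeof = 16, alignof = 4
0..2  window  (2B, 2-aligned)
2..8  -- padding (6B)
8..16  dst  (8B, 8-aligned)
16..18  port  (2B, 2-aligned)
18..24  -- padding (6B)
24..32  payload_len  (8B, 8-aligned)
32..33  flags  (1B, 1-aligned)
33..36  -- padding (3B)
36..52  proto  (16B, 4-aligned)
52..56  ack  (4B, 4-aligned)
56..66  src  (10B, 2-aligned)
66..72  -- padding (6B)
72..112  length  (40B, 8-aligned)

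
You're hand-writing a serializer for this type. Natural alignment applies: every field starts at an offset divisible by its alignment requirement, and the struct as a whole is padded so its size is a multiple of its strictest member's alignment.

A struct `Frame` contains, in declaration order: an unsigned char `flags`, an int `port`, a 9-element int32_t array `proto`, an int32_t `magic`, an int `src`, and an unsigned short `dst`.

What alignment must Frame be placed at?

member alignments: flags=1, port=4, proto=4, magic=4, src=4, dst=2
max = 4

4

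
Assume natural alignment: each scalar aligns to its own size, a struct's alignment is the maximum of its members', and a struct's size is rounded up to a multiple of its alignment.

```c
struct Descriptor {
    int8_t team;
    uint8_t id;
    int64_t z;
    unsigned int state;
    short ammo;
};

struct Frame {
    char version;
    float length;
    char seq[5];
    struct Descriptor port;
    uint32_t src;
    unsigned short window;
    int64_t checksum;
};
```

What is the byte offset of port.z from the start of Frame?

Descriptor: 0..1  team  (1B, 1-aligned); 1..2  id  (1B, 1-aligned); 2..8  -- padding (6B); 8..16  z  (8B, 8-aligned); 16..20  state  (4B, 4-aligned); 20..22  ammo  (2B, 2-aligned); 22..24  -- tail padding (2B); sizeof = 24, alignof = 8
0..1  version  (1B, 1-aligned)
1..4  -- padding (3B)
4..8  length  (4B, 4-aligned)
8..13  seq  (5B, 1-aligned)
13..16  -- padding (3B)
16..40  port  (24B, 8-aligned)
within Descriptor: z at 8
16 + 8 = 24

24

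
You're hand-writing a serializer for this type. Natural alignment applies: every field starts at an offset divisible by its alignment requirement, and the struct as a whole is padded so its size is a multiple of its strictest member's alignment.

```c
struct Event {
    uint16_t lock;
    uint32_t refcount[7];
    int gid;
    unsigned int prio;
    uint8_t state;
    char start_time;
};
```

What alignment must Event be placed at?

member alignments: lock=2, refcount=4, gid=4, prio=4, state=1, start_time=1
max = 4

4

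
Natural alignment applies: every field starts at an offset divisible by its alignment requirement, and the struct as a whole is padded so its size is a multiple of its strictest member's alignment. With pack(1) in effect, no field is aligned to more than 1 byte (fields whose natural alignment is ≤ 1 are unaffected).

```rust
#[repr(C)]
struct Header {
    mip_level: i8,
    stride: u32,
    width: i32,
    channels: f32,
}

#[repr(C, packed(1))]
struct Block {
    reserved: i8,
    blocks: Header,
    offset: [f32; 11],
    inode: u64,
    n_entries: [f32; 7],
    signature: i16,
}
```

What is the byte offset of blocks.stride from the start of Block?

5

Header: mip_level at 0 (size 1, align 1) → ends 1; pad 3 to align 4 for stride; stride at 4 (size 4, align 4) → ends 8; width at 8 (size 4, align 4) → ends 12; channels at 12 (size 4, align 4) → ends 16; total 16 bytes, alignment 4
reserved at 0 (size 1, align 1) → ends 1
blocks at 1 (size 16, align 1) → ends 17
within Header: stride at 4
1 + 4 = 5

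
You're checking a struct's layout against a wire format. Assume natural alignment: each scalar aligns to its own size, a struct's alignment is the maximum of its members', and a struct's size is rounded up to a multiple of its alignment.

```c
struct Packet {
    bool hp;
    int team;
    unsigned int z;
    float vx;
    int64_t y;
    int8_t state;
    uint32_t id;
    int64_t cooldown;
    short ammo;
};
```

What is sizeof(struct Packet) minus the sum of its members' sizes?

hp at 0 (size 1, align 1) → ends 1
pad 3 to align 4 for team
team at 4 (size 4, align 4) → ends 8
z at 8 (size 4, align 4) → ends 12
vx at 12 (size 4, align 4) → ends 16
y at 16 (size 8, align 8) → ends 24
state at 24 (size 1, align 1) → ends 25
pad 3 to align 4 for id
id at 28 (size 4, align 4) → ends 32
cooldown at 32 (size 8, align 8) → ends 40
ammo at 40 (size 2, align 2) → ends 42
tail pad 6 to reach multiple of 8
total 48 bytes, alignment 8
data bytes 36, size 48 → padding 12

12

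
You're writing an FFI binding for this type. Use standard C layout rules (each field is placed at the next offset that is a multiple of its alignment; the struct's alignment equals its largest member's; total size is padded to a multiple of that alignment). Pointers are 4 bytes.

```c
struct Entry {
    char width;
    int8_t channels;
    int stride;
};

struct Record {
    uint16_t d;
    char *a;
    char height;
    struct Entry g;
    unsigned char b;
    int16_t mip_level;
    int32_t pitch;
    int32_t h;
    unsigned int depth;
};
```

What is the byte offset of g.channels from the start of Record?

Entry: width at 0 (size 1, align 1) → ends 1; channels at 1 (size 1, align 1) → ends 2; pad 2 to align 4 for stride; stride at 4 (size 4, align 4) → ends 8; total 8 bytes, alignment 4
d at 0 (size 2, align 2) → ends 2
pad 2 to align 4 for a
a at 4 (size 4, align 4) → ends 8
height at 8 (size 1, align 1) → ends 9
pad 3 to align 4 for g
g at 12 (size 8, align 4) → ends 20
within Entry: channels at 1
12 + 1 = 13

13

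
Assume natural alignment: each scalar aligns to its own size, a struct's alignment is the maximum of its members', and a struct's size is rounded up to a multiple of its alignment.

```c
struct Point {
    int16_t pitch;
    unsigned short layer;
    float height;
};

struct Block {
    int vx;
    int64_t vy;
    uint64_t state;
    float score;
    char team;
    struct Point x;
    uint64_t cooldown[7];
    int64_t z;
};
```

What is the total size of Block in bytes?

Point: @0: pitch [2B, align 2] → 2; @2: layer [2B, align 2] → 4; @4: height [4B, align 4] → 8; size 8, align 4
@0: vx [4B, align 4] → 4
+4 pad (align 8)
@8: vy [8B, align 8] → 16
@16: state [8B, align 8] → 24
@24: score [4B, align 4] → 28
@28: team [1B, align 1] → 29
+3 pad (align 4)
@32: x [8B, align 4] → 40
@40: cooldown [56B, align 8] → 96
@96: z [8B, align 8] → 104
size 104, align 8

104 bytes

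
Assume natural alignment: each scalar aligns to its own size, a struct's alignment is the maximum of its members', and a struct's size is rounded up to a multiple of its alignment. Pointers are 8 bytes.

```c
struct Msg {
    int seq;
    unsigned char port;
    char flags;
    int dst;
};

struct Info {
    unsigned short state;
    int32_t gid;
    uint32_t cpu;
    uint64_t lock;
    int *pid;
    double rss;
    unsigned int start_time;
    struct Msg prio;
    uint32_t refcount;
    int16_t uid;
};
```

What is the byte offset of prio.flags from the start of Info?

Msg: 0..4  seq  (4B, 4-aligned); 4..5  port  (1B, 1-aligned); 5..6  flags  (1B, 1-aligned); 6..8  -- padding (2B); 8..12  dst  (4B, 4-aligned); sizeof = 12, alignof = 4
0..2  state  (2B, 2-aligned)
2..4  -- padding (2B)
4..8  gid  (4B, 4-aligned)
8..12  cpu  (4B, 4-aligned)
12..16  -- padding (4B)
16..24  lock  (8B, 8-aligned)
24..32  pid  (8B, 8-aligned)
32..40  rss  (8B, 8-aligned)
40..44  start_time  (4B, 4-aligned)
44..56  prio  (12B, 4-aligned)
within Msg: flags at 5
44 + 5 = 49

49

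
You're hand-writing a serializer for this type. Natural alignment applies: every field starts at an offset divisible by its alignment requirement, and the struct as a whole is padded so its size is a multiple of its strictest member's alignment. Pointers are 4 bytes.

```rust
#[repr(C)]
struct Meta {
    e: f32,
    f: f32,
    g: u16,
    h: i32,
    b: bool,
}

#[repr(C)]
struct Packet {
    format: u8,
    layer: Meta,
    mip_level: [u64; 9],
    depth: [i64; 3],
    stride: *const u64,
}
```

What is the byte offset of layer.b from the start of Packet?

20

Meta: @0: e [4B, align 4] → 4; @4: f [4B, align 4] → 8; @8: g [2B, align 2] → 10; +2 pad (align 4); @12: h [4B, align 4] → 16; @16: b [1B, align 1] → 17; +3 tail pad (align 4); size 20, align 4
@0: format [1B, align 1] → 1
+3 pad (align 4)
@4: layer [20B, align 4] → 24
within Meta: b at 16
4 + 16 = 20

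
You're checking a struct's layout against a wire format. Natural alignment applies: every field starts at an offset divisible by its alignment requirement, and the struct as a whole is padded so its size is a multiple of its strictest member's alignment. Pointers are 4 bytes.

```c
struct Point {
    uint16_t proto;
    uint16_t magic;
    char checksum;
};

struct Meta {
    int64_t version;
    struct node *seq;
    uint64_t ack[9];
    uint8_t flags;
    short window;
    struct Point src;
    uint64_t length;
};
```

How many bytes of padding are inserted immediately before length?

Point: 0..2  proto  (2B, 2-aligned); 2..4  magic  (2B, 2-aligned); 4..5  checksum  (1B, 1-aligned); 5..6  -- tail padding (1B); sizeof = 6, alignof = 2
0..8  version  (8B, 8-aligned)
8..12  seq  (4B, 4-aligned)
12..16  -- padding (4B)
16..88  ack  (72B, 8-aligned)
88..89  flags  (1B, 1-aligned)
89..90  -- padding (1B)
90..92  window  (2B, 2-aligned)
92..98  src  (6B, 2-aligned)
98..104  -- padding (6B)
104..112  length  (8B, 8-aligned)

6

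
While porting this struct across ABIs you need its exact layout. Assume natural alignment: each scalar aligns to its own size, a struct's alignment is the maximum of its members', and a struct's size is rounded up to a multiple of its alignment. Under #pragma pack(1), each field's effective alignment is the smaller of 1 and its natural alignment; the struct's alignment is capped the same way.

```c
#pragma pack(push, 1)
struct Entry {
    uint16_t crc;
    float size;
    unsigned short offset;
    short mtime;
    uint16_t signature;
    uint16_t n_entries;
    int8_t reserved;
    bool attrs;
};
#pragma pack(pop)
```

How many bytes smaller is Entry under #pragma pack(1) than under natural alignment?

4

natural layout:
  @0: crc [2B, align 2] → 2
  +2 pad (align 4)
  @4: size [4B, align 4] → 8
  @8: offset [2B, align 2] → 10
  @10: mtime [2B, align 2] → 12
  @12: signature [2B, align 2] → 14
  @14: n_entries [2B, align 2] → 16
  @16: reserved [1B, align 1] → 17
  @17: attrs [1B, align 1] → 18
  +2 tail pad (align 4)
  size 20, align 4
packed(1) layout:
  @0: crc [2B, align 1] → 2
  @2: size [4B, align 1] → 6
  @6: offset [2B, align 1] → 8
  @8: mtime [2B, align 1] → 10
  @10: signature [2B, align 1] → 12
  @12: n_entries [2B, align 1] → 14
  @14: reserved [1B, align 1] → 15
  @15: attrs [1B, align 1] → 16
  size 16, align 1
20 − 16 = 4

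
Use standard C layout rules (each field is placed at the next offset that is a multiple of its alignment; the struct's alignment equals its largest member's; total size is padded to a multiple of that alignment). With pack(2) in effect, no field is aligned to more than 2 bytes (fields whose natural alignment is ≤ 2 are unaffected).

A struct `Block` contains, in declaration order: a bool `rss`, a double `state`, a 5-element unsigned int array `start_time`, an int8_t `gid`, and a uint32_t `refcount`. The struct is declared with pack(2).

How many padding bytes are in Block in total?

2

@0: rss [1B, align 1] → 1
+1 pad (align 2)
@2: state [8B, align 2] → 10
@10: start_time [20B, align 2] → 30
@30: gid [1B, align 1] → 31
+1 pad (align 2)
@32: refcount [4B, align 2] → 36
size 36, align 2
data bytes 34, size 36 → padding 2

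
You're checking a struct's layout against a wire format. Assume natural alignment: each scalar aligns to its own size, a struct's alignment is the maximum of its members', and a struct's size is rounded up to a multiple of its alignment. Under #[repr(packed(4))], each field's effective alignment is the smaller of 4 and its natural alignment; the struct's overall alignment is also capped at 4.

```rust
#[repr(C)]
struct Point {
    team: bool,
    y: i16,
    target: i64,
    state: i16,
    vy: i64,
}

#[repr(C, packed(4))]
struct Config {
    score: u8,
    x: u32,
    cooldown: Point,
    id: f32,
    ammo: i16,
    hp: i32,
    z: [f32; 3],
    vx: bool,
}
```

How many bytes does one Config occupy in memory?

68

Point: 0..1  team  (1B, 1-aligned); 1..2  -- padding (1B); 2..4  y  (2B, 2-aligned); 4..8  -- padding (4B); 8..16  target  (8B, 8-aligned); 16..18  state  (2B, 2-aligned); 18..24  -- padding (6B); 24..32  vy  (8B, 8-aligned); sizeof = 32, alignof = 8
0..1  score  (1B, 1-aligned)
1..4  -- padding (3B)
4..8  x  (4B, 4-aligned)
8..40  cooldown  (32B, 4-aligned)
40..44  id  (4B, 4-aligned)
44..46  ammo  (2B, 2-aligned)
46..48  -- padding (2B)
48..52  hp  (4B, 4-aligned)
52..64  z  (12B, 4-aligned)
64..65  vx  (1B, 1-aligned)
65..68  -- tail padding (3B)
sizeof = 68, alignof = 4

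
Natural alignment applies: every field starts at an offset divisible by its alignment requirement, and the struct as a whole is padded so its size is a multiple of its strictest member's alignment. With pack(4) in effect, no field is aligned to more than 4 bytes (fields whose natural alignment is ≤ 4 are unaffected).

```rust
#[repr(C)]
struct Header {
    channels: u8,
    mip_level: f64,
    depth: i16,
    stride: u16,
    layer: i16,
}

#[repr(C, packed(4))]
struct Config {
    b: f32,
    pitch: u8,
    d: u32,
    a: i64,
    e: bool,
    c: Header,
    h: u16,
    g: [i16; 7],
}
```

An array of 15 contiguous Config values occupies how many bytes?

Header: @0: channels [1B, align 1] → 1; +7 pad (align 8); @8: mip_level [8B, align 8] → 16; @16: depth [2B, align 2] → 18; @18: stride [2B, align 2] → 20; @20: layer [2B, align 2] → 22; +2 tail pad (align 8); size 24, align 8
@0: b [4B, align 4] → 4
@4: pitch [1B, align 1] → 5
+3 pad (align 4)
@8: d [4B, align 4] → 12
@12: a [8B, align 4] → 20
@20: e [1B, align 1] → 21
+3 pad (align 4)
@24: c [24B, align 4] → 48
@48: h [2B, align 2] → 50
@50: g [14B, align 2] → 64
size 64, align 4
array of 15: 15 × 64 = 960

960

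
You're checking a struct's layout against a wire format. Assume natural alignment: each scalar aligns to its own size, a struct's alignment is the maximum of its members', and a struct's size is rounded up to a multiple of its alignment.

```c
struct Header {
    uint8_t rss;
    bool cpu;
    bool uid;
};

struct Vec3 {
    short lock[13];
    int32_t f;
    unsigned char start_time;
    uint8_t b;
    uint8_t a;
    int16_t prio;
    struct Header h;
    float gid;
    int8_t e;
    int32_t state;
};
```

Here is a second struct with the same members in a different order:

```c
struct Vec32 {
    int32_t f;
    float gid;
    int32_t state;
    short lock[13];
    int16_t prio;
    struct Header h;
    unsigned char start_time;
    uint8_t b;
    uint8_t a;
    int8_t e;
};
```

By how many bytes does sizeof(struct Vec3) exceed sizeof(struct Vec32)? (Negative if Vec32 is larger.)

8

Header: 0..1  rss  (1B, 1-aligned); 1..2  cpu  (1B, 1-aligned); 2..3  uid  (1B, 1-aligned); sizeof = 3, alignof = 1
0..26  lock  (26B, 2-aligned)
26..28  -- padding (2B)
28..32  f  (4B, 4-aligned)
32..33  start_time  (1B, 1-aligned)
33..34  b  (1B, 1-aligned)
34..35  a  (1B, 1-aligned)
35..36  -- padding (1B)
36..38  prio  (2B, 2-aligned)
38..41  h  (3B, 1-aligned)
41..44  -- padding (3B)
44..48  gid  (4B, 4-aligned)
48..49  e  (1B, 1-aligned)
49..52  -- padding (3B)
52..56  state  (4B, 4-aligned)
sizeof = 56, alignof = 4
— Vec32 —
0..4  f  (4B, 4-aligned)
4..8  gid  (4B, 4-aligned)
8..12  state  (4B, 4-aligned)
12..38  lock  (26B, 2-aligned)
38..40  prio  (2B, 2-aligned)
40..43  h  (3B, 1-aligned)
43..44  start_time  (1B, 1-aligned)
44..45  b  (1B, 1-aligned)
45..46  a  (1B, 1-aligned)
46..47  e  (1B, 1-aligned)
47..48  -- tail padding (1B)
sizeof = 48, alignof = 4
56 − 48 = 8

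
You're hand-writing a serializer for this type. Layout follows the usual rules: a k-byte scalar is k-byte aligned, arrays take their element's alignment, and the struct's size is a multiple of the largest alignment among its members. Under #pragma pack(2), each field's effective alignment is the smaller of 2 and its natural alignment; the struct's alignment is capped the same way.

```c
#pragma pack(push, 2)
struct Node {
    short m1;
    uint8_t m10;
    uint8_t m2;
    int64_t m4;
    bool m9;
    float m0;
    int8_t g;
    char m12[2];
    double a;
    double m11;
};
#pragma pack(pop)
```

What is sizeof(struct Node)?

38 bytes

m1 at 0 (size 2, align 2) → ends 2
m10 at 2 (size 1, align 1) → ends 3
m2 at 3 (size 1, align 1) → ends 4
m4 at 4 (size 8, align 2) → ends 12
m9 at 12 (size 1, align 1) → ends 13
pad 1 to align 2 for m0
m0 at 14 (size 4, align 2) → ends 18
g at 18 (size 1, align 1) → ends 19
m12 at 19 (size 2, align 1) → ends 21
pad 1 to align 2 for a
a at 22 (size 8, align 2) → ends 30
m11 at 30 (size 8, align 2) → ends 38
total 38 bytes, alignment 2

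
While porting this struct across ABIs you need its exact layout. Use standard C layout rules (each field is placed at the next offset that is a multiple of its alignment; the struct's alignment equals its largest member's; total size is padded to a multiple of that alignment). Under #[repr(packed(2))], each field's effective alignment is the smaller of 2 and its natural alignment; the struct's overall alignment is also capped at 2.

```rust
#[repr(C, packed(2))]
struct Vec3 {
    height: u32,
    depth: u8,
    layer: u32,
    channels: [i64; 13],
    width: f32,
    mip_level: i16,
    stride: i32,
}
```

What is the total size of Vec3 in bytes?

124 bytes

0..4  height  (4B, 2-aligned)
4..5  depth  (1B, 1-aligned)
5..6  -- padding (1B)
6..10  layer  (4B, 2-aligned)
10..114  channels  (104B, 2-aligned)
114..118  width  (4B, 2-aligned)
118..120  mip_level  (2B, 2-aligned)
120..124  stride  (4B, 2-aligned)
sizeof = 124, alignof = 2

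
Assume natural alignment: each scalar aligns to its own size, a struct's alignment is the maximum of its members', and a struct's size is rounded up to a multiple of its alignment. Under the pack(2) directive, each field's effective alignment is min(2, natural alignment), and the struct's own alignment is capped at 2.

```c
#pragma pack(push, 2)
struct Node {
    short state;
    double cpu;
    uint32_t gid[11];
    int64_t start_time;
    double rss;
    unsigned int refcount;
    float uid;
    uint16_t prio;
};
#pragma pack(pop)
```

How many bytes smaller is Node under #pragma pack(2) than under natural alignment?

16

natural layout:
  @0: state [2B, align 2] → 2
  +6 pad (align 8)
  @8: cpu [8B, align 8] → 16
  @16: gid [44B, align 4] → 60
  +4 pad (align 8)
  @64: start_time [8B, align 8] → 72
  @72: rss [8B, align 8] → 80
  @80: refcount [4B, align 4] → 84
  @84: uid [4B, align 4] → 88
  @88: prio [2B, align 2] → 90
  +6 tail pad (align 8)
  size 96, align 8
packed(2) layout:
  @0: state [2B, align 2] → 2
  @2: cpu [8B, align 2] → 10
  @10: gid [44B, align 2] → 54
  @54: start_time [8B, align 2] → 62
  @62: rss [8B, align 2] → 70
  @70: refcount [4B, align 2] → 74
  @74: uid [4B, align 2] → 78
  @78: prio [2B, align 2] → 80
  size 80, align 2
96 − 80 = 16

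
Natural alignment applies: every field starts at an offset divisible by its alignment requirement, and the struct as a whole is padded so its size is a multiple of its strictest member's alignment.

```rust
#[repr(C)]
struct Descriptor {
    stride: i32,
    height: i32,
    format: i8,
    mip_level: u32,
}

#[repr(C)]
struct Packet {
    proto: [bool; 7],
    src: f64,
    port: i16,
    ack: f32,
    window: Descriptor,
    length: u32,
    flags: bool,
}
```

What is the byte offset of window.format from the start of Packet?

32

Descriptor: stride at 0 (size 4, align 4) → ends 4; height at 4 (size 4, align 4) → ends 8; format at 8 (size 1, align 1) → ends 9; pad 3 to align 4 for mip_level; mip_level at 12 (size 4, align 4) → ends 16; total 16 bytes, alignment 4
proto at 0 (size 7, align 1) → ends 7
pad 1 to align 8 for src
src at 8 (size 8, align 8) → ends 16
port at 16 (size 2, align 2) → ends 18
pad 2 to align 4 for ack
ack at 20 (size 4, align 4) → ends 24
window at 24 (size 16, align 4) → ends 40
within Descriptor: format at 8
24 + 8 = 32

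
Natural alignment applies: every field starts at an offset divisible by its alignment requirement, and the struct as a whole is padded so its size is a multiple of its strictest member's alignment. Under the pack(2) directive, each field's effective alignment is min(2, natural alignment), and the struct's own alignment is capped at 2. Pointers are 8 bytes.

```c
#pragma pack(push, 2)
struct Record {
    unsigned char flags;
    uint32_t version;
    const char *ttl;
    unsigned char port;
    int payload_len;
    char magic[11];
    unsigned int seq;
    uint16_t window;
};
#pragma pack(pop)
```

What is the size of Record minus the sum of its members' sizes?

@0: flags [1B, align 1] → 1
+1 pad (align 2)
@2: version [4B, align 2] → 6
@6: ttl [8B, align 2] → 14
@14: port [1B, align 1] → 15
+1 pad (align 2)
@16: payload_len [4B, align 2] → 20
@20: magic [11B, align 1] → 31
+1 pad (align 2)
@32: seq [4B, align 2] → 36
@36: window [2B, align 2] → 38
size 38, align 2
data bytes 35, size 38 → padding 3

3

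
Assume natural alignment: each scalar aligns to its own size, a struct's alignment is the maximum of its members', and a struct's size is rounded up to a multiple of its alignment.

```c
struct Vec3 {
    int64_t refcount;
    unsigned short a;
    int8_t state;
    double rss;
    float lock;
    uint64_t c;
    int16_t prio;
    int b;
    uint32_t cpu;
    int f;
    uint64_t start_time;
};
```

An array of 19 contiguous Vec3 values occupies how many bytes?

refcount at 0 (size 8, align 8) → ends 8
a at 8 (size 2, align 2) → ends 10
state at 10 (size 1, align 1) → ends 11
pad 5 to align 8 for rss
rss at 16 (size 8, align 8) → ends 24
lock at 24 (size 4, align 4) → ends 28
pad 4 to align 8 for c
c at 32 (size 8, align 8) → ends 40
prio at 40 (size 2, align 2) → ends 42
pad 2 to align 4 for b
b at 44 (size 4, align 4) → ends 48
cpu at 48 (size 4, align 4) → ends 52
f at 52 (size 4, align 4) → ends 56
start_time at 56 (size 8, align 8) → ends 64
total 64 bytes, alignment 8
array of 19: 19 × 64 = 1216

1216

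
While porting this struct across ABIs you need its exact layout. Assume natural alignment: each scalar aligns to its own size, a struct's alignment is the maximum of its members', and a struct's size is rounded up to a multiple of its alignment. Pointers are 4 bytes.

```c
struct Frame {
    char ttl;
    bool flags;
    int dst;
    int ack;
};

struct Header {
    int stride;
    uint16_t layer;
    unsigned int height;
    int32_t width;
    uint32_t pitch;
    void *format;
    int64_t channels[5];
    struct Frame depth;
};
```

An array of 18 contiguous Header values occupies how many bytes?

1440

Frame: 0..1  ttl  (1B, 1-aligned); 1..2  flags  (1B, 1-aligned); 2..4  -- padding (2B); 4..8  dst  (4B, 4-aligned); 8..12  ack  (4B, 4-aligned); sizeof = 12, alignof = 4
0..4  stride  (4B, 4-aligned)
4..6  layer  (2B, 2-aligned)
6..8  -- padding (2B)
8..12  height  (4B, 4-aligned)
12..16  width  (4B, 4-aligned)
16..20  pitch  (4B, 4-aligned)
20..24  format  (4B, 4-aligned)
24..64  channels  (40B, 8-aligned)
64..76  depth  (12B, 4-aligned)
76..80  -- tail padding (4B)
sizeof = 80, alignof = 8
array of 18: 18 × 80 = 1440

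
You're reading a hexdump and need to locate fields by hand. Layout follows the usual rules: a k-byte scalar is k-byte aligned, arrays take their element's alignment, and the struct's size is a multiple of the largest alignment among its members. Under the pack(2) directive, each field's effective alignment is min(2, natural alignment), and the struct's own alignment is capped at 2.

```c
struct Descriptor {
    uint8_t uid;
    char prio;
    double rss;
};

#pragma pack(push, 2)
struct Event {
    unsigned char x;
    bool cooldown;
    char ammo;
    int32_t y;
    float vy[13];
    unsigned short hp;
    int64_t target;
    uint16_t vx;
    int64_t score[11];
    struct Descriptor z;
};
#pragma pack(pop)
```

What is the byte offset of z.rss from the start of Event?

Descriptor: uid at 0 (size 1, align 1) → ends 1; prio at 1 (size 1, align 1) → ends 2; pad 6 to align 8 for rss; rss at 8 (size 8, align 8) → ends 16; total 16 bytes, alignment 8
x at 0 (size 1, align 1) → ends 1
cooldown at 1 (size 1, align 1) → ends 2
ammo at 2 (size 1, align 1) → ends 3
pad 1 to align 2 for y
y at 4 (size 4, align 2) → ends 8
vy at 8 (size 52, align 2) → ends 60
hp at 60 (size 2, align 2) → ends 62
target at 62 (size 8, align 2) → ends 70
vx at 70 (size 2, align 2) → ends 72
score at 72 (size 88, align 2) → ends 160
z at 160 (size 16, align 2) → ends 176
within Descriptor: rss at 8
160 + 8 = 168

168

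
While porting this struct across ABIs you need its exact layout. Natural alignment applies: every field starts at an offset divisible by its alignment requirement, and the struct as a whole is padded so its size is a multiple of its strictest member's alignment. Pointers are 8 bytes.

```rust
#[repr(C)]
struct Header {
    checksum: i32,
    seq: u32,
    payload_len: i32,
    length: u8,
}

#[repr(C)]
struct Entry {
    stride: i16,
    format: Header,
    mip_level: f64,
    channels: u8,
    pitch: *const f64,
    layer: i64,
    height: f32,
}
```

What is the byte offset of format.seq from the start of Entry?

8

Header: @0: checksum [4B, align 4] → 4; @4: seq [4B, align 4] → 8; @8: payload_len [4B, align 4] → 12; @12: length [1B, align 1] → 13; +3 tail pad (align 4); size 16, align 4
@0: stride [2B, align 2] → 2
+2 pad (align 4)
@4: format [16B, align 4] → 20
within Header: seq at 4
4 + 4 = 8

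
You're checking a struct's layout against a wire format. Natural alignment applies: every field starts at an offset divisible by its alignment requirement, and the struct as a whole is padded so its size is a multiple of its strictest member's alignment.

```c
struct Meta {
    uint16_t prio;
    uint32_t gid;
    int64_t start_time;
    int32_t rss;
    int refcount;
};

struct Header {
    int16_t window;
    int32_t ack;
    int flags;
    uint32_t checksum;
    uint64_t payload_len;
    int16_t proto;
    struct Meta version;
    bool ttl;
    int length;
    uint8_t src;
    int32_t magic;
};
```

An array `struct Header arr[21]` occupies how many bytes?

Meta: @0: prio [2B, align 2] → 2; +2 pad (align 4); @4: gid [4B, align 4] → 8; @8: start_time [8B, align 8] → 16; @16: rss [4B, align 4] → 20; @20: refcount [4B, align 4] → 24; size 24, align 8
@0: window [2B, align 2] → 2
+2 pad (align 4)
@4: ack [4B, align 4] → 8
@8: flags [4B, align 4] → 12
@12: checksum [4B, align 4] → 16
@16: payload_len [8B, align 8] → 24
@24: proto [2B, align 2] → 26
+6 pad (align 8)
@32: version [24B, align 8] → 56
@56: ttl [1B, align 1] → 57
+3 pad (align 4)
@60: length [4B, align 4] → 64
@64: src [1B, align 1] → 65
+3 pad (align 4)
@68: magic [4B, align 4] → 72
size 72, align 8
array of 21: 21 × 72 = 1512

1512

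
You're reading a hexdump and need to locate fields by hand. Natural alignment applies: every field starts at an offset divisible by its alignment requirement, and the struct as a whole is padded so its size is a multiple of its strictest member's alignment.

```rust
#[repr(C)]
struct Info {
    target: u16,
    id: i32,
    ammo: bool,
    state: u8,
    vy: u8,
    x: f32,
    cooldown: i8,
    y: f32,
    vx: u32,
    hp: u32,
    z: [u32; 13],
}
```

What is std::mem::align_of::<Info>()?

member alignments: target=2, id=4, ammo=1, state=1, vy=1, x=4, cooldown=1, y=4, vx=4, hp=4, z=4
max = 4

4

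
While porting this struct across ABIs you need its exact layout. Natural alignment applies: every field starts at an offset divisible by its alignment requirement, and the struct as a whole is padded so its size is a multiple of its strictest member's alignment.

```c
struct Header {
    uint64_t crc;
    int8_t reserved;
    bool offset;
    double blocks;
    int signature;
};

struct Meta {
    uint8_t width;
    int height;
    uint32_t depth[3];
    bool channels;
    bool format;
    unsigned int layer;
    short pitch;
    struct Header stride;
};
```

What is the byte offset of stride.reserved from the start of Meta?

40

Header: 0..8  crc  (8B, 8-aligned); 8..9  reserved  (1B, 1-aligned); 9..10  offset  (1B, 1-aligned); 10..16  -- padding (6B); 16..24  blocks  (8B, 8-aligned); 24..28  signature  (4B, 4-aligned); 28..32  -- tail padding (4B); sizeof = 32, alignof = 8
0..1  width  (1B, 1-aligned)
1..4  -- padding (3B)
4..8  height  (4B, 4-aligned)
8..20  depth  (12B, 4-aligned)
20..21  channels  (1B, 1-aligned)
21..22  format  (1B, 1-aligned)
22..24  -- padding (2B)
24..28  layer  (4B, 4-aligned)
28..30  pitch  (2B, 2-aligned)
30..32  -- padding (2B)
32..64  stride  (32B, 8-aligned)
within Header: reserved at 8
32 + 8 = 40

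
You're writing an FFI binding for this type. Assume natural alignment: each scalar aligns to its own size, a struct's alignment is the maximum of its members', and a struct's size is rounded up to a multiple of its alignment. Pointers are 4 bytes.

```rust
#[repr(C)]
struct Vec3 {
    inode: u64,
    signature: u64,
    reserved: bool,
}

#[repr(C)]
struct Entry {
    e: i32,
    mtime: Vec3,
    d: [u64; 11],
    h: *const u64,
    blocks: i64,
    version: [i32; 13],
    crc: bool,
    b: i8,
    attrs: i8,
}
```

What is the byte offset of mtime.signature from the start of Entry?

16

Vec3: @0: inode [8B, align 8] → 8; @8: signature [8B, align 8] → 16; @16: reserved [1B, align 1] → 17; +7 tail pad (align 8); size 24, align 8
@0: e [4B, align 4] → 4
+4 pad (align 8)
@8: mtime [24B, align 8] → 32
within Vec3: signature at 8
8 + 8 = 16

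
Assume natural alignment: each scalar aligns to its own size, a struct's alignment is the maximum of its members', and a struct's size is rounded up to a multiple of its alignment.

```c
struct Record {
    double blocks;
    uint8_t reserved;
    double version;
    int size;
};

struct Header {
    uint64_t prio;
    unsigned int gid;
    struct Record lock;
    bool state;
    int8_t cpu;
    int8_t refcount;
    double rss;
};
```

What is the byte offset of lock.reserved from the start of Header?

24

Record: 0..8  blocks  (8B, 8-aligned); 8..9  reserved  (1B, 1-aligned); 9..16  -- padding (7B); 16..24  version  (8B, 8-aligned); 24..28  size  (4B, 4-aligned); 28..32  -- tail padding (4B); sizeof = 32, alignof = 8
0..8  prio  (8B, 8-aligned)
8..12  gid  (4B, 4-aligned)
12..16  -- padding (4B)
16..48  lock  (32B, 8-aligned)
within Record: reserved at 8
16 + 8 = 24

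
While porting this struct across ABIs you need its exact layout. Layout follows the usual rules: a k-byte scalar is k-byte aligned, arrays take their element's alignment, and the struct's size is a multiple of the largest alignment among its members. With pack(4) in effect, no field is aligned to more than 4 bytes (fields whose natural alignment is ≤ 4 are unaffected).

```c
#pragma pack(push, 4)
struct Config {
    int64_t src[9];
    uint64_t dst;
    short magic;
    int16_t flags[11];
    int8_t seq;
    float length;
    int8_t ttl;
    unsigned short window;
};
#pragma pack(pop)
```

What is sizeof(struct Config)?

116

@0: src [72B, align 4] → 72
@72: dst [8B, align 4] → 80
@80: magic [2B, align 2] → 82
@82: flags [22B, align 2] → 104
@104: seq [1B, align 1] → 105
+3 pad (align 4)
@108: length [4B, align 4] → 112
@112: ttl [1B, align 1] → 113
+1 pad (align 2)
@114: window [2B, align 2] → 116
size 116, align 4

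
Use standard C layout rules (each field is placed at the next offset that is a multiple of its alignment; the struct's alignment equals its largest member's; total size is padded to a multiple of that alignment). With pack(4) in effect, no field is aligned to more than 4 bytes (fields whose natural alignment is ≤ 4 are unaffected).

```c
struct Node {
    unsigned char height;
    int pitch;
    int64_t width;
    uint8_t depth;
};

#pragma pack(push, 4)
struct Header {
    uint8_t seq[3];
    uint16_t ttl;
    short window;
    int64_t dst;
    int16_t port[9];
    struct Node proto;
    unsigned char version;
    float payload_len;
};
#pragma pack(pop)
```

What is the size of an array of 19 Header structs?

1292

Node: height at 0 (size 1, align 1) → ends 1; pad 3 to align 4 for pitch; pitch at 4 (size 4, align 4) → ends 8; width at 8 (size 8, align 8) → ends 16; depth at 16 (size 1, align 1) → ends 17; tail pad 7 to reach multiple of 8; total 24 bytes, alignment 8
seq at 0 (size 3, align 1) → ends 3
pad 1 to align 2 for ttl
ttl at 4 (size 2, align 2) → ends 6
window at 6 (size 2, align 2) → ends 8
dst at 8 (size 8, align 4) → ends 16
port at 16 (size 18, align 2) → ends 34
pad 2 to align 4 for proto
proto at 36 (size 24, align 4) → ends 60
version at 60 (size 1, align 1) → ends 61
pad 3 to align 4 for payload_len
payload_len at 64 (size 4, align 4) → ends 68
total 68 bytes, alignment 4
array of 19: 19 × 68 = 1292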